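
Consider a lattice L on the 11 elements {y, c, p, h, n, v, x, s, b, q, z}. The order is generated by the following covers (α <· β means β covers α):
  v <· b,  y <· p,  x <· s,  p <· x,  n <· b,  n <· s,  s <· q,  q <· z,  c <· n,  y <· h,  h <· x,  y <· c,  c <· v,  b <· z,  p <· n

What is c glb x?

y

Common lower bounds of {c, x}: y.
The greatest among these is y.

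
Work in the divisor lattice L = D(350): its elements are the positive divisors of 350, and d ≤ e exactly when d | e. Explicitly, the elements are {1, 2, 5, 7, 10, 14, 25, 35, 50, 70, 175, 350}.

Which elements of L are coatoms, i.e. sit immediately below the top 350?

175, 50, 70

The coatoms are exactly the elements covered by 350: 175, 50, 70.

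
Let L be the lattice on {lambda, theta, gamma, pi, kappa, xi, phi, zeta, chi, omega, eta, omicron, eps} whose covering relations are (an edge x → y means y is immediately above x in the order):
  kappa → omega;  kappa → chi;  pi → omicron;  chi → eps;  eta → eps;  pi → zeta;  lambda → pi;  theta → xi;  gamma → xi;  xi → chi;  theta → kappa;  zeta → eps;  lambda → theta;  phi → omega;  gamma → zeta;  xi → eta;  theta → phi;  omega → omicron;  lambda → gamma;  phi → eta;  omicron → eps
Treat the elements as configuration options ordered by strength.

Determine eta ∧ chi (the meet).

Common lower bounds of {eta, chi}: gamma, lambda, theta, xi.
The greatest among these is xi.

xi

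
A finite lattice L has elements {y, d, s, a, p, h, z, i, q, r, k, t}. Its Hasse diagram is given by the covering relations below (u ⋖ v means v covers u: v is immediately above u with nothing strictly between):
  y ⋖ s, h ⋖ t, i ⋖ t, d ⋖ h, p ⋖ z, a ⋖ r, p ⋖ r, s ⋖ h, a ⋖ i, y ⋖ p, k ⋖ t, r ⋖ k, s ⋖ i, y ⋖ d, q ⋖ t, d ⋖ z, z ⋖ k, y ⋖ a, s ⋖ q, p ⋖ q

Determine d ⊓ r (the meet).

y

Common lower bounds of {d, r}: y.
The greatest among these is y.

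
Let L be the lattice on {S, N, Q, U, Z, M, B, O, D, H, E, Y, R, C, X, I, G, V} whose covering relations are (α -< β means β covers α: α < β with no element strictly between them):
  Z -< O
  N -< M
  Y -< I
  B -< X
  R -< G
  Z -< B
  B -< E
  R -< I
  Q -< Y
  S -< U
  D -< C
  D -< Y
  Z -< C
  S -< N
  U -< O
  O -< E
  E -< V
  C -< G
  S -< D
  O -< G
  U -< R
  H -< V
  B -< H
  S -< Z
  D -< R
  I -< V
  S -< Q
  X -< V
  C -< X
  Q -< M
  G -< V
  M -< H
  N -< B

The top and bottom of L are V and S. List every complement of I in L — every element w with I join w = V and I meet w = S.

Need w with I ∨ w = V and I ∧ w = S.
Checking each element gives: B, N, Z.

B, N, Z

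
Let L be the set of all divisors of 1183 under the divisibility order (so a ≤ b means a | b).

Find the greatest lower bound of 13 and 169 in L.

13

In the divisibility order, the meet is the greatest common divisor: gcd(13, 169) = 13.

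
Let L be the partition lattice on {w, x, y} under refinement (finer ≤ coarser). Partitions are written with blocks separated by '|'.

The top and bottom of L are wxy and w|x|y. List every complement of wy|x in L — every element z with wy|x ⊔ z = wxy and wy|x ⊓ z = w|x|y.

wx|y, w|xy

Need z with wy|x ∨ z = wxy and wy|x ∧ z = w|x|y.
Checking each element gives: wx|y, w|xy.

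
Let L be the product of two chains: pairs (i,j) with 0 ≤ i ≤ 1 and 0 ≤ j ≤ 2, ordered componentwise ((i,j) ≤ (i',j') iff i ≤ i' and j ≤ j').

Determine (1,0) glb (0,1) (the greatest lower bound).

Common lower bounds of {(1,0), (0,1)}: (0,0).
The greatest among these is (0,0).

(0,0)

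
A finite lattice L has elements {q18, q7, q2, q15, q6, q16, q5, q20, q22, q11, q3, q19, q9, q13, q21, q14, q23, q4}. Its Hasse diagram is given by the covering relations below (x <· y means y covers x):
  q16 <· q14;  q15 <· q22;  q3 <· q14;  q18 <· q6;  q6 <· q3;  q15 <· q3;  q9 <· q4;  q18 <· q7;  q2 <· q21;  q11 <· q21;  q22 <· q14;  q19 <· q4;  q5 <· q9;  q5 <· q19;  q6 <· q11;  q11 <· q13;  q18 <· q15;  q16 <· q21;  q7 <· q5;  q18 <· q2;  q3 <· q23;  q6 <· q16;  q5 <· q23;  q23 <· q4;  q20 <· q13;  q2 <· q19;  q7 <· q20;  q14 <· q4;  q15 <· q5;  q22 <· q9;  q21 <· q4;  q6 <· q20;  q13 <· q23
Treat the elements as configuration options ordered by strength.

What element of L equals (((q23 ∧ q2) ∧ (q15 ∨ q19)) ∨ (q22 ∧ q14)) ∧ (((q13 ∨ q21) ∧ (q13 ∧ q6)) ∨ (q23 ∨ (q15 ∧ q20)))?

q15

q23 ∧ q2 = q18
q15 ∨ q19 = q19
q18 ∧ q19 = q18
q22 ∧ q14 = q22
q18 ∨ q22 = q22
q13 ∨ q21 = q4
q13 ∧ q6 = q6
q4 ∧ q6 = q6
q15 ∧ q20 = q18
q23 ∨ q18 = q23
q6 ∨ q23 = q23
q22 ∧ q23 = q15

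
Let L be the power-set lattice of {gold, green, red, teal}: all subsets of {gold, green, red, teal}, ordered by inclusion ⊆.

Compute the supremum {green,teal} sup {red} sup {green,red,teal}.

Under ⊆, join is union: {green,teal} ∪ {red} ∪ {green,red,teal} = {green,red,teal}.

{green,red,teal}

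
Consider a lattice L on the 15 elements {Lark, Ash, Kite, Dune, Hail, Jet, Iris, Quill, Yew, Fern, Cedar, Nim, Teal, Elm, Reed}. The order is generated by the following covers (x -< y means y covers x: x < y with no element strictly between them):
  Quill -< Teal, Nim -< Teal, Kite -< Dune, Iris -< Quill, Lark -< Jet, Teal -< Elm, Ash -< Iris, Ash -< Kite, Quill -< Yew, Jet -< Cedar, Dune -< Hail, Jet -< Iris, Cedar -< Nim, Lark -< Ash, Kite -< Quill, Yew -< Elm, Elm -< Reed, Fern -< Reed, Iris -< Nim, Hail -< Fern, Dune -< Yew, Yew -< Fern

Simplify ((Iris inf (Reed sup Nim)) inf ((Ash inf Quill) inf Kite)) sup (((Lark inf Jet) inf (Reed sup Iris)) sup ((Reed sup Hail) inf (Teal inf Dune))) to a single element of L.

Reed ∨ Nim = Reed
Iris ∧ Reed = Iris
Ash ∧ Quill = Ash
Ash ∧ Kite = Ash
Iris ∧ Ash = Ash
Lark ∧ Jet = Lark
Reed ∨ Iris = Reed
Lark ∧ Reed = Lark
Reed ∨ Hail = Reed
Teal ∧ Dune = Kite
Reed ∧ Kite = Kite
Lark ∨ Kite = Kite
Ash ∨ Kite = Kite

Kite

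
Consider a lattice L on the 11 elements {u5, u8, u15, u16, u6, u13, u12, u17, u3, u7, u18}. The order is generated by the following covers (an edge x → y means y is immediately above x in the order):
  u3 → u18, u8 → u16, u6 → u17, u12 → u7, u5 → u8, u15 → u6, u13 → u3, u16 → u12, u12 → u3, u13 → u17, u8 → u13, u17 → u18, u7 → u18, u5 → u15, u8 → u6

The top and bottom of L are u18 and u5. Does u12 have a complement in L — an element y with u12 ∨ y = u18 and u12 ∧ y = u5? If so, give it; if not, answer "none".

u15

Need y with u12 ∨ y = u18 and u12 ∧ y = u5.
Checking each element gives: u15.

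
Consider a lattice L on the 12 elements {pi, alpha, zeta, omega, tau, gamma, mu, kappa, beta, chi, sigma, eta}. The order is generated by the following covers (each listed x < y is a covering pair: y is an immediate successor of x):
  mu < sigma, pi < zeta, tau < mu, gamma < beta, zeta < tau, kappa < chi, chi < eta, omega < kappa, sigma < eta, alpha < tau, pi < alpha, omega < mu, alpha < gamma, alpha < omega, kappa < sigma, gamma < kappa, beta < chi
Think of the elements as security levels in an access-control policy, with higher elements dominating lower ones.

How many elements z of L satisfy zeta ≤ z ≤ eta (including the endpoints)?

5

The interval [zeta, eta] = {eta, mu, sigma, tau, zeta}, which has 5 elements.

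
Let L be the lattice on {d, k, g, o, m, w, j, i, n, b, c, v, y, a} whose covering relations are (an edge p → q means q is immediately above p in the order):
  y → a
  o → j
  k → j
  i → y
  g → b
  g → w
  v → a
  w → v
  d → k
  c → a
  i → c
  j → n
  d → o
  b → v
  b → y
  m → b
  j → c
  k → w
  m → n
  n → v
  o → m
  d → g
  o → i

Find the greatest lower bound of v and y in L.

b

Common lower bounds of {v, y}: b, d, g, m, o.
The greatest among these is b.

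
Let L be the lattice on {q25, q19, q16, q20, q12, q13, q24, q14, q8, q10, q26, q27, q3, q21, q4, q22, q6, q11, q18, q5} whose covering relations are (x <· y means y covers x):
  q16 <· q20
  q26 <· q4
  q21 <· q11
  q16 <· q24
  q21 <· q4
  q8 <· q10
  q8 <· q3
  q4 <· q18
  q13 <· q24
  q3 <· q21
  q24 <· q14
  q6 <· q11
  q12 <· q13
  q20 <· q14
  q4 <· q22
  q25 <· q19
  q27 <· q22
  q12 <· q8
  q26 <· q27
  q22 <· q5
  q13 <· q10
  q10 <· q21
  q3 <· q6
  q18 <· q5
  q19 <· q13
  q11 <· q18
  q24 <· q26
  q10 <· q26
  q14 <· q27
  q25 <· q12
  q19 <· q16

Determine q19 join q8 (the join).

q10

Common upper bounds of {q19, q8}: q10, q11, q18, q21, q22, q26, q27, q4, q5.
The least among these is q10.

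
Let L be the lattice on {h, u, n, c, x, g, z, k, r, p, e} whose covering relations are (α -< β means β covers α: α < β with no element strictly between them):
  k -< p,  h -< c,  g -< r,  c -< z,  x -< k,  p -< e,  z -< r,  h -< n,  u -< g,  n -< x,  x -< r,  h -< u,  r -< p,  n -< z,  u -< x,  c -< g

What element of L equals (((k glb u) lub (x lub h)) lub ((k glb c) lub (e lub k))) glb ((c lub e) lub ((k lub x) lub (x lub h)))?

e

k ∧ u = u
x ∨ h = x
u ∨ x = x
k ∧ c = h
e ∨ k = e
h ∨ e = e
x ∨ e = e
c ∨ e = e
k ∨ x = k
x ∨ h = x
k ∨ x = k
e ∨ k = e
e ∧ e = e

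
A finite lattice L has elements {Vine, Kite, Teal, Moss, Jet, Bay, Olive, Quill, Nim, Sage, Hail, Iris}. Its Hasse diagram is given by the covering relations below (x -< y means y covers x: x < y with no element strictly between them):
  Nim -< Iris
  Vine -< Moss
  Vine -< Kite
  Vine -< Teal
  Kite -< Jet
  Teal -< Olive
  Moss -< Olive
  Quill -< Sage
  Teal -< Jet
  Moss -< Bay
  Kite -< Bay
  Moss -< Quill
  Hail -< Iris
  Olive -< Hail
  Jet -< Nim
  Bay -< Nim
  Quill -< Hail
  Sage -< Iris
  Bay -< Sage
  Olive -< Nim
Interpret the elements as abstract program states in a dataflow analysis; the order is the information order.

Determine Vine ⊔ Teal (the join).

Common upper bounds of {Vine, Teal}: Hail, Iris, Jet, Nim, Olive, Teal.
The least among these is Teal.

Teal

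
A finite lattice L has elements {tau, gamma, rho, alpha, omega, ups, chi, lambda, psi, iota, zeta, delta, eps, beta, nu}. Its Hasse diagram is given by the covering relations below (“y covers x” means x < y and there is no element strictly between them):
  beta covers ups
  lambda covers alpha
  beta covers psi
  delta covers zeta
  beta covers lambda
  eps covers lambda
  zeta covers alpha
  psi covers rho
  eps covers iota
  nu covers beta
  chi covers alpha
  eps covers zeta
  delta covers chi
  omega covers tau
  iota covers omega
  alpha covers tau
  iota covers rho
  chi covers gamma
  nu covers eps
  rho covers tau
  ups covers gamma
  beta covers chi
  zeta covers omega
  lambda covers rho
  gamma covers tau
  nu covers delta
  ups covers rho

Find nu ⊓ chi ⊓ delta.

chi

Common lower bounds of {nu, chi, delta}: alpha, chi, gamma, tau.
The greatest among these is chi.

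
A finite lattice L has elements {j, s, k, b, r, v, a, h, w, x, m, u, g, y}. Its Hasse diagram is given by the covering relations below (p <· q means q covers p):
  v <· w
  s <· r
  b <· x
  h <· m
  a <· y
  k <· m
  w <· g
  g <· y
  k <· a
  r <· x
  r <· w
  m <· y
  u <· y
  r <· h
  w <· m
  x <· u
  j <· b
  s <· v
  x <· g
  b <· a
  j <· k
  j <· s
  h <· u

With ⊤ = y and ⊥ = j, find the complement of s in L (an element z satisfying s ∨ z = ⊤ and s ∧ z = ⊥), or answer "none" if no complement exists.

a

Need z with s ∨ z = y and s ∧ z = j.
Checking each element gives: a.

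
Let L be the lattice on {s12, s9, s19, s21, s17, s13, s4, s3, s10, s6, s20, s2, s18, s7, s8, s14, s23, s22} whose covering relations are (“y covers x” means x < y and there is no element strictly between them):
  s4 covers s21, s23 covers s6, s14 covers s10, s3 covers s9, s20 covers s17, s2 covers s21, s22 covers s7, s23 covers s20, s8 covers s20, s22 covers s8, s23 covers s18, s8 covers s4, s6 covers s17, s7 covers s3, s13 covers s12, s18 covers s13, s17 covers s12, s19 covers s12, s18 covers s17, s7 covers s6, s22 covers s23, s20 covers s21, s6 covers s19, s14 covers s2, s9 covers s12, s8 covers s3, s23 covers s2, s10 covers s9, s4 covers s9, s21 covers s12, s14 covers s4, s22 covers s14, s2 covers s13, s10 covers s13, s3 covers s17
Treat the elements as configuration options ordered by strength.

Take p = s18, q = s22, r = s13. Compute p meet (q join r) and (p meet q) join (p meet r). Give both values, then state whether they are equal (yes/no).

q join r = s22, so p meet (q join r) = s18 meet s22 = s18.
p meet q = s18 and p meet r = s13, so (p meet q) join (p meet r) = s18 join s13 = s18.
Equal: yes.

s18; s18; yes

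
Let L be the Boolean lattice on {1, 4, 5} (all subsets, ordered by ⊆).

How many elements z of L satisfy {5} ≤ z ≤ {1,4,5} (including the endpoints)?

4

The interval [{5}, {1,4,5}] = {{1,4,5}, {1,5}, {4,5}, {5}}, which has 4 elements.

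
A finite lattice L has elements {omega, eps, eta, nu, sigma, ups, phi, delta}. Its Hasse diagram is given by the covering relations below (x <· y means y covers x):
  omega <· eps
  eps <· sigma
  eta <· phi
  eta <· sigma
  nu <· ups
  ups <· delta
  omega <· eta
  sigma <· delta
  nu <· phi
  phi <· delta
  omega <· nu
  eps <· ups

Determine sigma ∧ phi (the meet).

eta

Common lower bounds of {sigma, phi}: eta, omega.
The greatest among these is eta.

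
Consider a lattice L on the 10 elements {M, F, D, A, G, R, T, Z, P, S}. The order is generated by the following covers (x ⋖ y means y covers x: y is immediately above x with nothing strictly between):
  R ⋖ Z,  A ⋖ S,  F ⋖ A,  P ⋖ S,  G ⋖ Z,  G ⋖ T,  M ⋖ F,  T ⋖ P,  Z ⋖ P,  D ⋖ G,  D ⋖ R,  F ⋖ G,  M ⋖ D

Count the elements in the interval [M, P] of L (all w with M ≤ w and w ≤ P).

The interval [M, P] = {D, F, G, M, P, R, T, Z}, which has 8 elements.

8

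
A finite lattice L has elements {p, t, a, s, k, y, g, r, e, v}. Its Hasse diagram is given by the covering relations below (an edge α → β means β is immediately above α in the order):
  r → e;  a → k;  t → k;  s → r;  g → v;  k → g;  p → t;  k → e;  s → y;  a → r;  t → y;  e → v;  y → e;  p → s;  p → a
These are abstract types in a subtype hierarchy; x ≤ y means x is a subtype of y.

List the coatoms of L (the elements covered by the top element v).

The coatoms are exactly the elements covered by v: e, g.

e, g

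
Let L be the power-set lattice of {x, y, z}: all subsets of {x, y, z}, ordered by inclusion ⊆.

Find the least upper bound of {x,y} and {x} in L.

{x,y}

Common upper bounds of {{x,y}, {x}}: {x,y,z}, {x,y}.
The least among these is {x,y}.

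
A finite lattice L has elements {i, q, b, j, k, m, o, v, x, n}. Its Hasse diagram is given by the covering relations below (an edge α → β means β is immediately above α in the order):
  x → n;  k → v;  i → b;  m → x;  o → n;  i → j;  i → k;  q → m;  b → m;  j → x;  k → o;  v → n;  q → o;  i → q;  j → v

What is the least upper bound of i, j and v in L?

Common upper bounds of {i, j, v}: n, v.
The least among these is v.

v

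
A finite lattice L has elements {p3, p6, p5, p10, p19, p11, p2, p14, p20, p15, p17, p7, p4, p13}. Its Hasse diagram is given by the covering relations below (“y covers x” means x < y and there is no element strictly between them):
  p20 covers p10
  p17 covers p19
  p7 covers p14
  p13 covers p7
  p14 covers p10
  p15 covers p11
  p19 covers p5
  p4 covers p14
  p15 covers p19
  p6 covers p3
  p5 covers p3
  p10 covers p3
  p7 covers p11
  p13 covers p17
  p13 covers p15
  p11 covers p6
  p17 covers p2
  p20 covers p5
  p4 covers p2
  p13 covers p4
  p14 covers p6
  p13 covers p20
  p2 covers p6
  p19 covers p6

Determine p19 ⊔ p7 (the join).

Common upper bounds of {p19, p7}: p13.
The least among these is p13.

p13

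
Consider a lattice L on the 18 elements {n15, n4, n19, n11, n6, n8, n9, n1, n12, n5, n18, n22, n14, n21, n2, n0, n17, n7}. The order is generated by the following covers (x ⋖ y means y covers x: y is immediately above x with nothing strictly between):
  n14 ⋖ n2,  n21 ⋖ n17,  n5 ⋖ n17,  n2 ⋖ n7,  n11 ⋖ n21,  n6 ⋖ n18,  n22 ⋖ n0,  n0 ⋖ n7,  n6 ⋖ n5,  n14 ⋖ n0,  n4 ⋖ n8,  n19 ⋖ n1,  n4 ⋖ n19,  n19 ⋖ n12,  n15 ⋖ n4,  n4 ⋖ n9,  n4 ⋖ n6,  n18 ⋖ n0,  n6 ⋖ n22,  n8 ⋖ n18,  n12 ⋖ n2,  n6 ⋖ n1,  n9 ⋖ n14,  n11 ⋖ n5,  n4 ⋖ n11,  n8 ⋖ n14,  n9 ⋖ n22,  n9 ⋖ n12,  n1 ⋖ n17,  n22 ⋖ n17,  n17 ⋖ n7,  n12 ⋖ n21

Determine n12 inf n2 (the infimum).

n12

Common lower bounds of {n12, n2}: n12, n15, n19, n4, n9.
The greatest among these is n12.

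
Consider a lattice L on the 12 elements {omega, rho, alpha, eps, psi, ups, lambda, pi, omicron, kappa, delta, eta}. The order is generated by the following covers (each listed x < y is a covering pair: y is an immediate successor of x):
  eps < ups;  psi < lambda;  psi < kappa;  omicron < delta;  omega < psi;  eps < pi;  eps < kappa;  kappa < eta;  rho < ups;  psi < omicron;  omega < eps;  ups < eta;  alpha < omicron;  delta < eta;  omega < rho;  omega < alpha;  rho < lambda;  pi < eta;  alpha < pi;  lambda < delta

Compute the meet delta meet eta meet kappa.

Common lower bounds of {delta, eta, kappa}: omega, psi.
The greatest among these is psi.

psi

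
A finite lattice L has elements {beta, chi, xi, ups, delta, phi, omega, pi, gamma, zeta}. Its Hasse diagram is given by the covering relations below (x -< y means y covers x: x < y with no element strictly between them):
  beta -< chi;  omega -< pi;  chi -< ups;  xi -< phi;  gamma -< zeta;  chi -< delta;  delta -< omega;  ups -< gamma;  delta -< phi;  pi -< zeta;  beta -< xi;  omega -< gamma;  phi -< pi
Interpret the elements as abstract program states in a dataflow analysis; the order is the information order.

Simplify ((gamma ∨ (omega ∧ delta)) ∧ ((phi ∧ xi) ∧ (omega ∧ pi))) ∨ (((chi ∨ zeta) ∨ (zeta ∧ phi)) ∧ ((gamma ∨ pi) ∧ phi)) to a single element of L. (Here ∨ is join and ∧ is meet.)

phi

omega ∧ delta = delta
gamma ∨ delta = gamma
phi ∧ xi = xi
omega ∧ pi = omega
xi ∧ omega = beta
gamma ∧ beta = beta
chi ∨ zeta = zeta
zeta ∧ phi = phi
zeta ∨ phi = zeta
gamma ∨ pi = zeta
zeta ∧ phi = phi
zeta ∧ phi = phi
beta ∨ phi = phi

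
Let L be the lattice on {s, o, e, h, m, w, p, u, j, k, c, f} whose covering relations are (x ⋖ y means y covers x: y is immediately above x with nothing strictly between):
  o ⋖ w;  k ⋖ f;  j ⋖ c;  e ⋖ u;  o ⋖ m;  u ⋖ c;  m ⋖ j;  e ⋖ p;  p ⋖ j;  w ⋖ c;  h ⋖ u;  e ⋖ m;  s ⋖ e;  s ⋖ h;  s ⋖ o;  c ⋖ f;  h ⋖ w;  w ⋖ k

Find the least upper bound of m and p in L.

j

Common upper bounds of {m, p}: c, f, j.
The least among these is j.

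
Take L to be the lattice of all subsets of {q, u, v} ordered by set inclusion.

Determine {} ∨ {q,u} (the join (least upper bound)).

{q,u}

Under ⊆, join is union: {} ∪ {q,u} = {q,u}.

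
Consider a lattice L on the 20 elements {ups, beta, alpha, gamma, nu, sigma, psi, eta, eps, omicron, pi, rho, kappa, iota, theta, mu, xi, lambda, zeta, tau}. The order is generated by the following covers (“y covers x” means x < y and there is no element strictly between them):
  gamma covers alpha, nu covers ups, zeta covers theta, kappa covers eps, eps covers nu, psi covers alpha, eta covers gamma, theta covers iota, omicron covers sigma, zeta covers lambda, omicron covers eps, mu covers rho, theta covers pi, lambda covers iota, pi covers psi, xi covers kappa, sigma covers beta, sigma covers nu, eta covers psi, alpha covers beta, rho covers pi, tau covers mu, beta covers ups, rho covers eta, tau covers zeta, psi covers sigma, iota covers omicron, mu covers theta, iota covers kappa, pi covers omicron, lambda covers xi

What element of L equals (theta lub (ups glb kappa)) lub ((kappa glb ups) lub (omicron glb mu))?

ups ∧ kappa = ups
theta ∨ ups = theta
kappa ∧ ups = ups
omicron ∧ mu = omicron
ups ∨ omicron = omicron
theta ∨ omicron = theta

theta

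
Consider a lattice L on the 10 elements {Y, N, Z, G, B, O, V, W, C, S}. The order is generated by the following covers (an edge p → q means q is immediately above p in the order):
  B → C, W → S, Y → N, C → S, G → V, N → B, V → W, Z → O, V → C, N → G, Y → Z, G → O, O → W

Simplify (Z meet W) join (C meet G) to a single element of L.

O

Z ∧ W = Z
C ∧ G = G
Z ∨ G = O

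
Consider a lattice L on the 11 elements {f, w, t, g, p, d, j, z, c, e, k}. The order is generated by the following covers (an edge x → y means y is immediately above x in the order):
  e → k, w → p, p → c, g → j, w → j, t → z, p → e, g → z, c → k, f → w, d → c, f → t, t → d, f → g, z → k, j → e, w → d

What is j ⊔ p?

e

Common upper bounds of {j, p}: e, k.
The least among these is e.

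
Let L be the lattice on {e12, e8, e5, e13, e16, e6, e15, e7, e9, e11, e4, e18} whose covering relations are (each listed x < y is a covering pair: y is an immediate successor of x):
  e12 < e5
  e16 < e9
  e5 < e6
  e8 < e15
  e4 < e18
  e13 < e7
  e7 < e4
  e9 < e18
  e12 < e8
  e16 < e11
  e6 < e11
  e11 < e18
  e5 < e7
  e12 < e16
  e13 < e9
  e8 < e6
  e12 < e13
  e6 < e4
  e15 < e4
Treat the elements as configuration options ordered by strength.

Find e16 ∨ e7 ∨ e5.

e18

Common upper bounds of {e16, e7, e5}: e18.
The least among these is e18.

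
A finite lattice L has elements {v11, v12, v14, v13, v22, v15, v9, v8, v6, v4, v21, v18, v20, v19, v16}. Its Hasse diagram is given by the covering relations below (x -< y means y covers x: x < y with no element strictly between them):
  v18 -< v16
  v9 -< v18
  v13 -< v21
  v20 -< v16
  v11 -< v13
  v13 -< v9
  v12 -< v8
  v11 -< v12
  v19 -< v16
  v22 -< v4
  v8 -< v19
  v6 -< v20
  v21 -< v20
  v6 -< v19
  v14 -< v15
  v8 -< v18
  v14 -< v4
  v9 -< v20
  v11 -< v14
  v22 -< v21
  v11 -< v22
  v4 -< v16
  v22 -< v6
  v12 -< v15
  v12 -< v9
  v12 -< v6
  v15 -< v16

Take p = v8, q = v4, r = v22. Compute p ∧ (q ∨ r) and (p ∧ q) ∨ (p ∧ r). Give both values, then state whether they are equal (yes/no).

q ∨ r = v4, so p ∧ (q ∨ r) = v8 ∧ v4 = v11.
p ∧ q = v11 and p ∧ r = v11, so (p ∧ q) ∨ (p ∧ r) = v11 ∨ v11 = v11.
Equal: yes.

v11; v11; yes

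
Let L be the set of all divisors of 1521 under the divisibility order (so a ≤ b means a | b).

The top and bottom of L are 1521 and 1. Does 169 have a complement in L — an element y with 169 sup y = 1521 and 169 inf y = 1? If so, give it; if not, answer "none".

Need y with 169 ∨ y = 1521 and 169 ∧ y = 1.
Checking each element gives: 9.

9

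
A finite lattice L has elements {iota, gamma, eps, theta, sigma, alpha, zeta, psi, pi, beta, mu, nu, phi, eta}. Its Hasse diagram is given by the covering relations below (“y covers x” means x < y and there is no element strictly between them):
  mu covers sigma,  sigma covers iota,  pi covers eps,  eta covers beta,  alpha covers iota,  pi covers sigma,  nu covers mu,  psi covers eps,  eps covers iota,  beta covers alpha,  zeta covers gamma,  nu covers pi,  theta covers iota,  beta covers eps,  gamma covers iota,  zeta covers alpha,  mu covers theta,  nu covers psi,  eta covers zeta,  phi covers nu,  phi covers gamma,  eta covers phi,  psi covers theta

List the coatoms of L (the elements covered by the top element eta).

The coatoms are exactly the elements covered by eta: beta, phi, zeta.

beta, phi, zeta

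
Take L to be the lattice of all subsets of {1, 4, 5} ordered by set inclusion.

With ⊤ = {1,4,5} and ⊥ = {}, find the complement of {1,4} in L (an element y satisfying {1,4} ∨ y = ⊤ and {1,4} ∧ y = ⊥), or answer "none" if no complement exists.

{5}

Need y with {1,4} ∨ y = {1,4,5} and {1,4} ∧ y = {}.
Checking each element gives: {5}.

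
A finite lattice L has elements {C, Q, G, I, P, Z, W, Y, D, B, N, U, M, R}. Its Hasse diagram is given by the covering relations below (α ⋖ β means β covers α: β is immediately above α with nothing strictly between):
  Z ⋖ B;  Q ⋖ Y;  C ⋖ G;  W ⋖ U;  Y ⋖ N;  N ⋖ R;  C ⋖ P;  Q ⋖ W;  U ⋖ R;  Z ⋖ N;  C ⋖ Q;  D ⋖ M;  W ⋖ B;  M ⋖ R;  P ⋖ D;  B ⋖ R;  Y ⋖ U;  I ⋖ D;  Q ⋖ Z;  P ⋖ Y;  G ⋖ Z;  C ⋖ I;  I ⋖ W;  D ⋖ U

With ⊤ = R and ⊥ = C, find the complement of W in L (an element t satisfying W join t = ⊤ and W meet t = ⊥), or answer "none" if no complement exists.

none

For every candidate t, either W ∨ t ≠ R or W ∧ t ≠ C; no complement exists.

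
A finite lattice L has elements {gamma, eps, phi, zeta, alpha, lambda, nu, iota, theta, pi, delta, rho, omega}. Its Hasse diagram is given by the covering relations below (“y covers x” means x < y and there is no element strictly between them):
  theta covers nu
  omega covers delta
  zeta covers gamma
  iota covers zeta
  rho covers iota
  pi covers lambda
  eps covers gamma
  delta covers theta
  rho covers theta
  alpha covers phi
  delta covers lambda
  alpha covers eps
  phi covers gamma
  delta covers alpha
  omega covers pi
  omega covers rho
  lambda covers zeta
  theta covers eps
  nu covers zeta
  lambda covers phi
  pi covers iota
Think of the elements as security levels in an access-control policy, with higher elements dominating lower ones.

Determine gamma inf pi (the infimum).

Common lower bounds of {gamma, pi}: gamma.
The greatest among these is gamma.

gamma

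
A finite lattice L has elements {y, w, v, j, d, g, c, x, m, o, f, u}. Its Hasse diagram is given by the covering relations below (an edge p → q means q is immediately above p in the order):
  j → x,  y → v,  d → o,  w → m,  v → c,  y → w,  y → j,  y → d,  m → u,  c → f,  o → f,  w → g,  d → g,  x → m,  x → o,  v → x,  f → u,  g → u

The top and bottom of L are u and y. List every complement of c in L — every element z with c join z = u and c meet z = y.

g, w

Need z with c ∨ z = u and c ∧ z = y.
Checking each element gives: g, w.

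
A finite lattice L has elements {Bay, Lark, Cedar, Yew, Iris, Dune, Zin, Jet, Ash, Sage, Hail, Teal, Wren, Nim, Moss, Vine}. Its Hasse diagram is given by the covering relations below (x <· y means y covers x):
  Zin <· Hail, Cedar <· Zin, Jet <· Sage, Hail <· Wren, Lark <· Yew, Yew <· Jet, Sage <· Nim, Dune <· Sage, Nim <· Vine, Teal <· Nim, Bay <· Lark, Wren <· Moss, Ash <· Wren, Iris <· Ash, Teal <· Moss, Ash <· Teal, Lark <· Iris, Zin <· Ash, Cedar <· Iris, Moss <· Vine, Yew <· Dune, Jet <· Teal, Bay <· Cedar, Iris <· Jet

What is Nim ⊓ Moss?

Teal

Common lower bounds of {Nim, Moss}: Ash, Bay, Cedar, Iris, Jet, Lark, Teal, Yew, Zin.
The greatest among these is Teal.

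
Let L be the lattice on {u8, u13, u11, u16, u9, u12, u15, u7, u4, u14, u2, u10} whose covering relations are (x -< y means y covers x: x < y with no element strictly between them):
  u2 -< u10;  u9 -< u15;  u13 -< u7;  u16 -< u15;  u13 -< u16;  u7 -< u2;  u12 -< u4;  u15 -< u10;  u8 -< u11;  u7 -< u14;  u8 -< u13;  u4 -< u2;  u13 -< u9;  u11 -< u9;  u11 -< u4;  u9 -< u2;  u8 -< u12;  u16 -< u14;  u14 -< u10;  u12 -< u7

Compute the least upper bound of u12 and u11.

u4

Common upper bounds of {u12, u11}: u10, u2, u4.
The least among these is u4.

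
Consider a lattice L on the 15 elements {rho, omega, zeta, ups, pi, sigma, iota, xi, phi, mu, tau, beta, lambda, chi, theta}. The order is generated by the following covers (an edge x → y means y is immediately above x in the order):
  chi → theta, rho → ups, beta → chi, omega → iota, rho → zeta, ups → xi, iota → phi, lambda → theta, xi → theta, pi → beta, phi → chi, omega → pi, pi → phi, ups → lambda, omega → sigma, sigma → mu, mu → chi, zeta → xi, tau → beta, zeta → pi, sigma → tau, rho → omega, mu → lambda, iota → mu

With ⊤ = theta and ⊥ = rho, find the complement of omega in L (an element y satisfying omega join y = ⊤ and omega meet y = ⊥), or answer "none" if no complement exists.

Need y with omega ∨ y = theta and omega ∧ y = rho.
Checking each element gives: xi.

xi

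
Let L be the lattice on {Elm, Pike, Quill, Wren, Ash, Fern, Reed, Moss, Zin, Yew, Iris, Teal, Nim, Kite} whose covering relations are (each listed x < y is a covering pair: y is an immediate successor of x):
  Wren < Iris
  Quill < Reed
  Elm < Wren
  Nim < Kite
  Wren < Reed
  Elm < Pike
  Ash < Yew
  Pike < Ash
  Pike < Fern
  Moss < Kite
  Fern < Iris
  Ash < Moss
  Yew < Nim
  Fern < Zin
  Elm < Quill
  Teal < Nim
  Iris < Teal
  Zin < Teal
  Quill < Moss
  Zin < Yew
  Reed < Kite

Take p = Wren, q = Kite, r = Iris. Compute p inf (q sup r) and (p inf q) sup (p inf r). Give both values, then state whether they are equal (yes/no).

Wren; Wren; yes

q sup r = Kite, so p inf (q sup r) = Wren inf Kite = Wren.
p inf q = Wren and p inf r = Wren, so (p inf q) sup (p inf r) = Wren sup Wren = Wren.
Equal: yes.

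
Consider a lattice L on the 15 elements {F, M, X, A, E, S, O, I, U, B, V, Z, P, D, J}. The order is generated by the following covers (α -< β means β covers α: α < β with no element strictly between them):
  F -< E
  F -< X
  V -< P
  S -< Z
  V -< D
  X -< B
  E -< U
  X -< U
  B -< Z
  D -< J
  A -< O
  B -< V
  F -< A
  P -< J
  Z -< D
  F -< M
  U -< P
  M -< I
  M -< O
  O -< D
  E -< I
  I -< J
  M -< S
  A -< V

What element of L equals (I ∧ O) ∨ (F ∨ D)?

I ∧ O = M
F ∨ D = D
M ∨ D = D

D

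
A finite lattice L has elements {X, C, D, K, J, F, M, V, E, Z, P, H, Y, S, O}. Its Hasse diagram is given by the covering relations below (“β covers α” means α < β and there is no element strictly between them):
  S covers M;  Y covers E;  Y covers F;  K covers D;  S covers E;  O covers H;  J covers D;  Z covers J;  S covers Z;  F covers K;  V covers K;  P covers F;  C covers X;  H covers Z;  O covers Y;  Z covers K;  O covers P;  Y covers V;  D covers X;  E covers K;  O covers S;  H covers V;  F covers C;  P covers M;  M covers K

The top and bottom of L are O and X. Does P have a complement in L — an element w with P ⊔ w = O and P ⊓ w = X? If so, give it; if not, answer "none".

For every candidate w, either P ∨ w ≠ O or P ∧ w ≠ X; no complement exists.

none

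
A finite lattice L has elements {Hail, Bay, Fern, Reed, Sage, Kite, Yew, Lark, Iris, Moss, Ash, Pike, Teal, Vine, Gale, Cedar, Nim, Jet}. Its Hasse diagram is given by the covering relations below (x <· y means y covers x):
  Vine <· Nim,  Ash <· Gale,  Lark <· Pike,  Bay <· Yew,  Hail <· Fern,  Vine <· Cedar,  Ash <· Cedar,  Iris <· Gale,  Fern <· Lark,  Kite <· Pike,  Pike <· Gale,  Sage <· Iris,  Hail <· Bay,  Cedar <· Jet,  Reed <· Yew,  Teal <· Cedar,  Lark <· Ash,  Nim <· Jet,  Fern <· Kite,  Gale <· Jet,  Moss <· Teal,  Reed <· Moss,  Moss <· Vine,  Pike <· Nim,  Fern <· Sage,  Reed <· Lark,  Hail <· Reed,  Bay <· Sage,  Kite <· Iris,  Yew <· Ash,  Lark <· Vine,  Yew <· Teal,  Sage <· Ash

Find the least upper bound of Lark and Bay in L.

Common upper bounds of {Lark, Bay}: Ash, Cedar, Gale, Jet.
The least among these is Ash.

Ash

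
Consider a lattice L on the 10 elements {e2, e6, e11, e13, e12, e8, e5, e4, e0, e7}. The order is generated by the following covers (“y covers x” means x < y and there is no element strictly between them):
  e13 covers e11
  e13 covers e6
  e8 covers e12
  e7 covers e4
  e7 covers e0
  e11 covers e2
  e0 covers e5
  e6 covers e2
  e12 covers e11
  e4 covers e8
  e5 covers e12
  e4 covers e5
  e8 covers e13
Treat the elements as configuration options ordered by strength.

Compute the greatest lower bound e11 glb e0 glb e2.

e2

Common lower bounds of {e11, e0, e2}: e2.
The greatest among these is e2.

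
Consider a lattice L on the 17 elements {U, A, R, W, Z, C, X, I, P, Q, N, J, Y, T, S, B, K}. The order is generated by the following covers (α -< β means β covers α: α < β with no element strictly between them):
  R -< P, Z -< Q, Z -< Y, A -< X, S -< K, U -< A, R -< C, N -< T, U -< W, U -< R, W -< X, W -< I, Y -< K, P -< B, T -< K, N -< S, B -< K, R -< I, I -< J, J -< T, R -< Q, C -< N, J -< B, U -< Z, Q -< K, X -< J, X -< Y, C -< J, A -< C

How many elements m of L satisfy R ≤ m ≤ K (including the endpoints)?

11

The interval [R, K] = {B, C, I, J, K, N, P, Q, R, S, T}, which has 11 elements.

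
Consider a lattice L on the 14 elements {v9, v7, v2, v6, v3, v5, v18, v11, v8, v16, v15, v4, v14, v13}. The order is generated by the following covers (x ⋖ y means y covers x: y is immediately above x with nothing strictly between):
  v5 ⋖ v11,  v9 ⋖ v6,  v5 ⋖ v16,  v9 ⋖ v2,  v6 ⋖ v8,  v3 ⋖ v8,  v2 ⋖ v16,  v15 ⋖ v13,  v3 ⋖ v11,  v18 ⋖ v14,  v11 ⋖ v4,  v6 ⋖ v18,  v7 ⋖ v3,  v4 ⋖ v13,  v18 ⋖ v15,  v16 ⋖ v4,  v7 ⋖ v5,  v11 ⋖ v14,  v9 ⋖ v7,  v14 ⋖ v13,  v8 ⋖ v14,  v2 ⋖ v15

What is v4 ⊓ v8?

Common lower bounds of {v4, v8}: v3, v7, v9.
The greatest among these is v3.

v3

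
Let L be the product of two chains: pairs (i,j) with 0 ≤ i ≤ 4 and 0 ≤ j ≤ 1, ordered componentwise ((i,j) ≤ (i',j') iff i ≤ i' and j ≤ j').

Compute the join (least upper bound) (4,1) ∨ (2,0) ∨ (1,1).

Common upper bounds of {(4,1), (2,0), (1,1)}: (4,1).
The least among these is (4,1).

(4,1)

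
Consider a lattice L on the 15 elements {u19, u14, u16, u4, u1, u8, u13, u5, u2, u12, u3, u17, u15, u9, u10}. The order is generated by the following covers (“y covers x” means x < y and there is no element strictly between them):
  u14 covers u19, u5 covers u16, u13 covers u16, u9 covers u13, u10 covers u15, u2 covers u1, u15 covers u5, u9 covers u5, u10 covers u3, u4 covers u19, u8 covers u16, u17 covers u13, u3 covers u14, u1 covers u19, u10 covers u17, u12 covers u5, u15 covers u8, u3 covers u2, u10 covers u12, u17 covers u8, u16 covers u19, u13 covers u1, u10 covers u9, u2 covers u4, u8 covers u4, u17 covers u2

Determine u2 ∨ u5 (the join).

Common upper bounds of {u2, u5}: u10.
The least among these is u10.

u10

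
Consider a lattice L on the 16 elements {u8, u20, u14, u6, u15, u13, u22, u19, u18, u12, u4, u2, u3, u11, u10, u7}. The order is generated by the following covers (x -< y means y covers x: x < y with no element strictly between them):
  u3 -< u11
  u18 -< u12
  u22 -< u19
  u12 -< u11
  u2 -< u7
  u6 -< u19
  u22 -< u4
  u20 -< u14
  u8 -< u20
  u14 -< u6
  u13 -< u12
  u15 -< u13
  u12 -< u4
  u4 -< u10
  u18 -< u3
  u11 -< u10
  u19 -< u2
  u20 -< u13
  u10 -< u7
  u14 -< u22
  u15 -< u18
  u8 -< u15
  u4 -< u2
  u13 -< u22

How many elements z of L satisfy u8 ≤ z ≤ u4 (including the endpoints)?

9

The interval [u8, u4] = {u12, u13, u14, u15, u18, u20, u22, u4, u8}, which has 9 elements.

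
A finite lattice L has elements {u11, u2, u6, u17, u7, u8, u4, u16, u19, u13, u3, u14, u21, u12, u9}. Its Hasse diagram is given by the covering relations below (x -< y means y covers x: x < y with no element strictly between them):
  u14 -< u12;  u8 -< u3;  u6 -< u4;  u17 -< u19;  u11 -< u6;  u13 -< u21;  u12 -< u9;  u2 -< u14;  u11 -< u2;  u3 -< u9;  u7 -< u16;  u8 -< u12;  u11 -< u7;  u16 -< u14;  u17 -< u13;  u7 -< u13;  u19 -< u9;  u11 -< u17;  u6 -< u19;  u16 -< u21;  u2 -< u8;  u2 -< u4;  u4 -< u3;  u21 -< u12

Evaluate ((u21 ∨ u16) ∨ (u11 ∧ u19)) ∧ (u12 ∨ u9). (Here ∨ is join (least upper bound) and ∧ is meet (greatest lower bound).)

u21

u21 ∨ u16 = u21
u11 ∧ u19 = u11
u21 ∨ u11 = u21
u12 ∨ u9 = u9
u21 ∧ u9 = u21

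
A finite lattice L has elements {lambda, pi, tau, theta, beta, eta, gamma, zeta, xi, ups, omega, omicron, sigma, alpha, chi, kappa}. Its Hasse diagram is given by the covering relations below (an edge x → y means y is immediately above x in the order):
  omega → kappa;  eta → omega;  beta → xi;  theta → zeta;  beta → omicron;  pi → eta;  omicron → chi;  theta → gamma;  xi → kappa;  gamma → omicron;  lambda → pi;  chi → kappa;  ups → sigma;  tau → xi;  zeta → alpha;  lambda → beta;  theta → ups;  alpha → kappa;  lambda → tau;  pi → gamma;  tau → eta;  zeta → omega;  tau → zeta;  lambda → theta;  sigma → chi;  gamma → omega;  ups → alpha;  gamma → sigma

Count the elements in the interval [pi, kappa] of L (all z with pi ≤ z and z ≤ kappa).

The interval [pi, kappa] = {chi, eta, gamma, kappa, omega, omicron, pi, sigma}, which has 8 elements.

8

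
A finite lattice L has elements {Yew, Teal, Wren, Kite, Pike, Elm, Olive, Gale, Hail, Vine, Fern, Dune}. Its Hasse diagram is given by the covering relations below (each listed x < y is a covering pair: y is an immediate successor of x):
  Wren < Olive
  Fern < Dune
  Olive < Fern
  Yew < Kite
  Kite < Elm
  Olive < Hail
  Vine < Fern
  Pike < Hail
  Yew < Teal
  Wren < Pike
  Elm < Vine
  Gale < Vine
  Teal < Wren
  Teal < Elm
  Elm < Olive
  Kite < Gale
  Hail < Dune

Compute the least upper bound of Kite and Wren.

Common upper bounds of {Kite, Wren}: Dune, Fern, Hail, Olive.
The least among these is Olive.

Olive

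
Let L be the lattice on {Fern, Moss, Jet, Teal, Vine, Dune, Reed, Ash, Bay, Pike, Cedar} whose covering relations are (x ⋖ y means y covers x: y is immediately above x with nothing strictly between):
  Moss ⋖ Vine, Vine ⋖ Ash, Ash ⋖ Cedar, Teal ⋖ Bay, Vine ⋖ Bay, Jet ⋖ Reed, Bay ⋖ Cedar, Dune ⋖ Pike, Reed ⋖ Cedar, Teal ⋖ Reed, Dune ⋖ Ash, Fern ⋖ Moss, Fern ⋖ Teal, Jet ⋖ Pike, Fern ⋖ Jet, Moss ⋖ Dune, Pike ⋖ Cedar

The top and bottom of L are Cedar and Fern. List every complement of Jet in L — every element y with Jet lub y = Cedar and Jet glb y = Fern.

Need y with Jet ∨ y = Cedar and Jet ∧ y = Fern.
Checking each element gives: Ash, Bay, Vine.

Ash, Bay, Vine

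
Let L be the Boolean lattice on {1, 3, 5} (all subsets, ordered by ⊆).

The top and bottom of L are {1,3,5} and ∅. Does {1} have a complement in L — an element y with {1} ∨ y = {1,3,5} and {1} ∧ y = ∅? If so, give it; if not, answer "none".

Need y with {1} ∨ y = {1,3,5} and {1} ∧ y = ∅.
Checking each element gives: {3,5}.

{3,5}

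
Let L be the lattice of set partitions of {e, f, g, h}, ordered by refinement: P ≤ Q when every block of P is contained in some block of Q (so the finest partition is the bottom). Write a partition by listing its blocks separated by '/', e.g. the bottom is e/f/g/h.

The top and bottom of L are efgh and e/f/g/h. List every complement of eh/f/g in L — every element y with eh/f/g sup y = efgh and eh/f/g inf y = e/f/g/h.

Need y with eh/f/g ∨ y = efgh and eh/f/g ∧ y = e/f/g/h.
Checking each element gives: e/fgh, ef/gh, efg/h, eg/fh.

e/fgh, ef/gh, efg/h, eg/fh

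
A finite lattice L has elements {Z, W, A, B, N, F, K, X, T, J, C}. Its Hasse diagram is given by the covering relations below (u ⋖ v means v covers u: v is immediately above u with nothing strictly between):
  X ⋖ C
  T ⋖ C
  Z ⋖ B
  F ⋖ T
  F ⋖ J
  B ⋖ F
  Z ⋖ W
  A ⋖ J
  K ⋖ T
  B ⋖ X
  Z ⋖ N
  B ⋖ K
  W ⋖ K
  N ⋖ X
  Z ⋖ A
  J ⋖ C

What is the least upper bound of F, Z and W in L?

T

Common upper bounds of {F, Z, W}: C, T.
The least among these is T.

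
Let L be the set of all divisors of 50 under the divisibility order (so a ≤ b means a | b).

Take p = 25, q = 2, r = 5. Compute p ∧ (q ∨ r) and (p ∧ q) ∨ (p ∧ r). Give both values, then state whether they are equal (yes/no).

q ∨ r = 10, so p ∧ (q ∨ r) = 25 ∧ 10 = 5.
p ∧ q = 1 and p ∧ r = 5, so (p ∧ q) ∨ (p ∧ r) = 1 ∨ 5 = 5.
Equal: yes.

5; 5; yes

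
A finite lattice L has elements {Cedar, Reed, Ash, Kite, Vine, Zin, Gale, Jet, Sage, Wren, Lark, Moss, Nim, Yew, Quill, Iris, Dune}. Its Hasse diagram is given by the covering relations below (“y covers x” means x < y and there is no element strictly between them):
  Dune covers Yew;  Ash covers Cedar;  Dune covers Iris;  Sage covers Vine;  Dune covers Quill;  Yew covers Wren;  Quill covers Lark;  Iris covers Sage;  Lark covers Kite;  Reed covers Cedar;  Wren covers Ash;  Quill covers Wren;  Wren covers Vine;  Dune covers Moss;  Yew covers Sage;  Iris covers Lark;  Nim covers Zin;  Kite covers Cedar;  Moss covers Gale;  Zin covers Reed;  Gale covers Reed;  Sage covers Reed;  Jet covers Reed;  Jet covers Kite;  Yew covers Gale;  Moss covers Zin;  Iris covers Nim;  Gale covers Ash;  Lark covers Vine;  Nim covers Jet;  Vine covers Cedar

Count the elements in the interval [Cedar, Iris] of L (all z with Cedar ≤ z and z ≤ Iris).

10

The interval [Cedar, Iris] = {Cedar, Iris, Jet, Kite, Lark, Nim, Reed, Sage, Vine, Zin}, which has 10 elements.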